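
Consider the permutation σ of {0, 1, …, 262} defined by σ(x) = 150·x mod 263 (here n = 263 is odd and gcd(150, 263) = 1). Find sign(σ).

+1

Orbit of 31 under x↦150x: [31, 179, 24, 181, 61, 208, 166]… (length divides ord_263(150)).
Decompose π into cycles: lengths [131, 131, 1] (3 cycles, including the fixed point 0).
n − c = 263 − 3 = 260; sign = (−1)^260 = +1.
(150|263)_J = +1 (Zolotarev's lemma cross-check).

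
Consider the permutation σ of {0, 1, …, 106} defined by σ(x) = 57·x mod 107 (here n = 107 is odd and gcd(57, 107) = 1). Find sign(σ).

+1

Start at x=102: 102 → 36 → 19 → 13 → 99 → 79 → 9 → … (one orbit).
Cycle type of π: 53×2 + 1; total 3 cycles.
Σ(ℓ_i−1) = 107−3 = 104; sign = (−1)^104 = +1.
Via Zolotarev, sign(π_{57}) = (57|107) = +1.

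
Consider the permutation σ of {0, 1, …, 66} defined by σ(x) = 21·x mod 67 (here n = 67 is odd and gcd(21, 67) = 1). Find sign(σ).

Orbit of 62 under x↦21x: [62, 29, 6, 59, 33, 23, 14]… (length divides ord_67(21)).
π_21 has 3 disjoint cycles with lengths [33, 33, 1] on {0,…,66}.
3 cycles on 67: each ℓ→(−1)^(ℓ−1), product (−1)^64 = +1.
Check: (21/67) = +1 by Zolotarev.

+1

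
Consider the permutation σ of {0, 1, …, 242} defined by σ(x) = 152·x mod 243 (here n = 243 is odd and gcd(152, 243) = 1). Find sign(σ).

Orbit of 197 under x↦152x: [197, 55, 98, 73, 161, 172, 143]… (length divides ord_243(152)).
Cycle lengths of π_152 on ℤ/243ℤ: [54, 54, 54, 18, 18, 18, 6, 6, 6, 2, 2, 2, 2, 1]; 14 cycles in total.
n − c = 243 − 14 = 229; sign = (−1)^229 = -1.

-1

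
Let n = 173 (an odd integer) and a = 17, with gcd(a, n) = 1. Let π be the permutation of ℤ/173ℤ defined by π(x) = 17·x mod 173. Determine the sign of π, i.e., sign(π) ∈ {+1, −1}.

-1

Orbit of 96 under x↦17x: [96, 75, 64, 50, 158, 91, 163]… (length divides ord_173(17)).
Cycle lengths of π_17 on ℤ/173ℤ: [172, 1]; 2 cycles in total.
173 − 2 = 171 transpositions; sign(π) = (−1)^171 = -1.
(17|173)_J = -1 (Zolotarev's lemma cross-check).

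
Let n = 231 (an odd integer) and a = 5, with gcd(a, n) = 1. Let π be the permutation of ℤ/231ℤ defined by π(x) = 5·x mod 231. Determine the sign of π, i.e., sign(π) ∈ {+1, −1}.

+1

Start at x=104: 104 → 58 → 59 → 64 → 89 → 214 → 146 → … (one orbit).
Decompose π into cycles: lengths [30, 30, 30, 30, 30, 30, 10, 10, 6, 6, 6, 5, 5, 2, 1] (15 cycles, including the fixed point 0).
With 15 cycles on 231 points, sign = (−1)^{231−15} = +1.
(5|231)_J = +1 (Zolotarev's lemma cross-check).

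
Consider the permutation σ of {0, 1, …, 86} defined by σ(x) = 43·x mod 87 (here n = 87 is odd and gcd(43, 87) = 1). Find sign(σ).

Orbit of 31 under x↦43x: [31, 28, 73, 7, 40, 67, 10]… (length divides ord_87(43)).
Cycle type of π: 28×3 + 1×3; total 6 cycles.
87 − 6 = 81 transpositions; sign(π) = (−1)^81 = -1.
Check: (43/87) = -1 by Zolotarev.

-1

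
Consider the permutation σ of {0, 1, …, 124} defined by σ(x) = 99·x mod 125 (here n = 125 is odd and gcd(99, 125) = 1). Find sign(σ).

Orbit of 51 under x↦99x: [51, 49, 101, 124, 26, 74, 76]… (length divides ord_125(99)).
Cycle type of π: 10×10 + 2×12 + 1; total 23 cycles.
With 23 cycles on 125 points, sign = (−1)^{125−23} = +1.
(99|125)_J = +1 (Zolotarev's lemma cross-check).

+1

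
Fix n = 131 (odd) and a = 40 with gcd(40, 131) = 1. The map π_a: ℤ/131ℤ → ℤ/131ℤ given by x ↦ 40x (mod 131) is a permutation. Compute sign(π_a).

-1

Orbit of 35 under x↦40x: [35, 90, 63, 31, 61, 82, 5]… (length divides ord_131(40)).
2 cycles of lengths [130, 1].
sign(π) = (−1)^{n − #cycles} = (−1)^{131−2} = (−1)^129 = -1.
Check: (40/131) = -1 by Zolotarev.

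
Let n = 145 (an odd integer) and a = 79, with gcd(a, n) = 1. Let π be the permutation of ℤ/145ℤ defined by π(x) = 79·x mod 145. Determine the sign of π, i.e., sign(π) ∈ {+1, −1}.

-1

Trace 1: π^k(1) = [1, 79, 6, 39, 36, 89, 71] for k=0..6.
π_79 has 8 disjoint cycles with lengths [28, 28, 28, 28, 28, 2, 2, 1] on {0,…,144}.
n − c = 145 − 8 = 137; sign = (−1)^137 = -1.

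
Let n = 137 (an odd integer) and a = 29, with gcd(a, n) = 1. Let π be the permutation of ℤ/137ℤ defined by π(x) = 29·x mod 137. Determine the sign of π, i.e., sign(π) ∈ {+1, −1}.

-1

Start at x=107: 107 → 89 → 115 → 47 → 130 → 71 → 4 → … (one orbit).
The orbit structure of x ↦ 29x mod 137: 2 orbits of sizes [136, 1].
n − c = 137 − 2 = 135; sign = (−1)^135 = -1.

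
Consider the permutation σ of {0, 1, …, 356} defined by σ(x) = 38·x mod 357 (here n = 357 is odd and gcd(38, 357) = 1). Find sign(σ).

Orbit of 256 under x↦38x: [256, 89, 169, 353, 205, 293, 67]… (length divides ord_357(38)).
Cycle type of π: 12×24 + 6×3 + 4×12 + 2 + 1; total 41 cycles.
357 − 41 = 316 transpositions; sign(π) = (−1)^316 = +1.
Zolotarev: (38|357) = +1, matching the cycle-count sign.

+1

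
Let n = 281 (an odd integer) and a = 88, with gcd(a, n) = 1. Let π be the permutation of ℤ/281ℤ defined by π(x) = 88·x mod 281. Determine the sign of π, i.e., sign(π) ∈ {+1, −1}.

-1

Trace 165: π^k(165) = [165, 189, 53, 168, 172, 243, 28] for k=0..6.
Cycle type of π: 56×5 + 1; total 6 cycles.
Σ(ℓ_i−1) = 281−6 = 275; sign = (−1)^275 = -1.
(88|281)_J = -1 (Zolotarev's lemma cross-check).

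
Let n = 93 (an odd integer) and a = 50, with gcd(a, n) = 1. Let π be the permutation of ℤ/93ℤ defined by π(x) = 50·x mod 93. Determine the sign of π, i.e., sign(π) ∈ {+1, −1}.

Trace 16: π^k(16) = [16, 56, 10, 35, 76, 80, 1] for k=0..6.
6 cycles of lengths [30, 30, 15, 15, 2, 1].
6 cycles on 93: each ℓ→(−1)^(ℓ−1), product (−1)^87 = -1.
Check: (50/93) = -1 by Zolotarev.

-1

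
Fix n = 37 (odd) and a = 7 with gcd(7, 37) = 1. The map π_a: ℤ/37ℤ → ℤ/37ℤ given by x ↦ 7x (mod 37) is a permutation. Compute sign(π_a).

Orbit of 10 under x↦7x: [10, 33, 9, 26, 34, 16, 1]… (length divides ord_37(7)).
Decompose π into cycles: lengths [9, 9, 9, 9, 1] (5 cycles, including the fixed point 0).
37 − 5 = 32 transpositions; sign(π) = (−1)^32 = +1.
The Jacobi symbol (7|37) = +1 (Zolotarev) agrees.

+1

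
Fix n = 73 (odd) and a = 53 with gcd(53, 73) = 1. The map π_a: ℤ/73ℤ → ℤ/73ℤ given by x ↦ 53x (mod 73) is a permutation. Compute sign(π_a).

Trace 32: π^k(32) = [32, 17, 25, 11, 72, 20, 38] for k=0..6.
Decompose π into cycles: lengths [72, 1] (2 cycles, including the fixed point 0).
With 2 cycles on 73 points, sign = (−1)^{73−2} = -1.
The Jacobi symbol (53|73) = -1 (Zolotarev) agrees.

-1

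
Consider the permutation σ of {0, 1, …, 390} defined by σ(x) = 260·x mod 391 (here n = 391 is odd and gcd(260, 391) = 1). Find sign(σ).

Start at x=325: 325 → 44 → 101 → 63 → 349 → 28 → 242 → … (one orbit).
π_260 has 5 disjoint cycles with lengths [176, 176, 22, 16, 1] on {0,…,390}.
5 cycles on 391: each ℓ→(−1)^(ℓ−1), product (−1)^386 = +1.

+1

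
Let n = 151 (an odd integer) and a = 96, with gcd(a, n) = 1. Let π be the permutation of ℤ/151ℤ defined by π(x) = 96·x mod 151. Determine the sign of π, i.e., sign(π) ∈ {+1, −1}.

-1

Start at x=90: 90 → 33 → 148 → 14 → 136 → 70 → 76 → … (one orbit).
2 cycles of lengths [150, 1].
n − c = 151 − 2 = 149; sign = (−1)^149 = -1.
Check: (96/151) = -1 by Zolotarev.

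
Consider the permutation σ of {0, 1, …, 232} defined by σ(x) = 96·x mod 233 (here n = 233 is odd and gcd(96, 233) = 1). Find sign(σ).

Orbit of 94 under x↦96x: [94, 170, 10, 28, 125, 117, 48]… (length divides ord_233(96)).
Cycle lengths of π_96 on ℤ/233ℤ: [232, 1]; 2 cycles in total.
With 2 cycles on 233 points, sign = (−1)^{233−2} = -1.
Check: (96/233) = -1 by Zolotarev.

-1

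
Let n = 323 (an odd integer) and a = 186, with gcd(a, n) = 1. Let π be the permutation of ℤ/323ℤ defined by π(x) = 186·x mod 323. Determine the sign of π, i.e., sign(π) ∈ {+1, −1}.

Start at x=186: 186 → 35 → 50 → 256 → 135 → 239 → 203 → … (one orbit).
26 cycles of lengths [18, 18, 18, 18, 18, 18, 18, 18, 18, 18, 18, 18, 18, 18, 18, 18, 18, 2, 2, 2, 2, 2, 2, 2, 2, 1].
sign(π) = (−1)^{n − #cycles} = (−1)^{323−26} = (−1)^297 = -1.

-1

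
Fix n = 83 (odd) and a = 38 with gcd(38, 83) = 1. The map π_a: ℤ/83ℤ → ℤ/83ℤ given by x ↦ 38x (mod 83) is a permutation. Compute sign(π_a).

Orbit of 68 under x↦38x: [68, 11, 3, 31, 16, 27, 30]… (length divides ord_83(38)).
π_38 has 3 disjoint cycles with lengths [41, 41, 1] on {0,…,82}.
sign(π) = (−1)^{n − #cycles} = (−1)^{83−3} = (−1)^80 = +1.
Via Zolotarev, sign(π_{38}) = (38|83) = +1.

+1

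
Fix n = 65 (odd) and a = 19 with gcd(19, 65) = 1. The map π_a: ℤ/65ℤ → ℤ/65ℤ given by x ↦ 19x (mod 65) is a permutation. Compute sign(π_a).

-1

Trace 36: π^k(36) = [36, 34, 61, 54, 51, 59, 16] for k=0..6.
Cycle lengths of π_19 on ℤ/65ℤ: [12, 12, 12, 12, 12, 2, 2, 1]; 8 cycles in total.
8 cycles on 65: each ℓ→(−1)^(ℓ−1), product (−1)^57 = -1.
Check: (19/65) = -1 by Zolotarev.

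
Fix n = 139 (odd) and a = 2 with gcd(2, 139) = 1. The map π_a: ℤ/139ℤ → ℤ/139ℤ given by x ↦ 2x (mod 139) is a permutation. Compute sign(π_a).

-1

Orbit of 67 under x↦2x: [67, 134, 129, 119, 99, 59, 118]… (length divides ord_139(2)).
Cycle lengths of π_2 on ℤ/139ℤ: [138, 1]; 2 cycles in total.
n − c = 139 − 2 = 137; sign = (−1)^137 = -1.
(2|139)_J = -1 (Zolotarev's lemma cross-check).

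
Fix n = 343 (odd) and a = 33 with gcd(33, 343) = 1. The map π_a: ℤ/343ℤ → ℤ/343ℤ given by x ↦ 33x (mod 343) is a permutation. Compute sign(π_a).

Orbit of 131 under x↦33x: [131, 207, 314, 72, 318, 204, 215]… (length divides ord_343(33)).
Cycle lengths of π_33 on ℤ/343ℤ: [294, 42, 6, 1]; 4 cycles in total.
With 4 cycles on 343 points, sign = (−1)^{343−4} = -1.
Via Zolotarev, sign(π_{33}) = (33|343) = -1.

-1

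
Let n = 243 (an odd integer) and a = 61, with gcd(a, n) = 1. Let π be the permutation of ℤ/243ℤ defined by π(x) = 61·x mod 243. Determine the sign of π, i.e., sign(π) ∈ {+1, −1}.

Trace 166: π^k(166) = [166, 163, 223, 238, 181, 106, 148] for k=0..6.
Cycle lengths of π_61 on ℤ/243ℤ: [81, 81, 27, 27, 9, 9, 3, 3, 1, 1, 1]; 11 cycles in total.
n − c = 243 − 11 = 232; sign = (−1)^232 = +1.
Via Zolotarev, sign(π_{61}) = (61|243) = +1.

+1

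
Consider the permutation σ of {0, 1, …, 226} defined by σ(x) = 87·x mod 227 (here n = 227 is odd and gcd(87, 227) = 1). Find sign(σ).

+1

Trace 27: π^k(27) = [27, 79, 63, 33, 147, 77, 116] for k=0..6.
Cycle lengths of π_87 on ℤ/227ℤ: [113, 113, 1]; 3 cycles in total.
Σ(ℓ_i−1) = 227−3 = 224; sign = (−1)^224 = +1.
(87|227)_J = +1 (Zolotarev's lemma cross-check).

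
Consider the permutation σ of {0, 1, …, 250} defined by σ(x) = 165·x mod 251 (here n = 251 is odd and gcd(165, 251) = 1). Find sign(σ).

-1

Orbit of 85 under x↦165x: [85, 220, 156, 138, 180, 82, 227]… (length divides ord_251(165)).
The orbit structure of x ↦ 165x mod 251: 2 orbits of sizes [250, 1].
2 cycles on 251: each ℓ→(−1)^(ℓ−1), product (−1)^249 = -1.
Zolotarev: (165|251) = -1, matching the cycle-count sign.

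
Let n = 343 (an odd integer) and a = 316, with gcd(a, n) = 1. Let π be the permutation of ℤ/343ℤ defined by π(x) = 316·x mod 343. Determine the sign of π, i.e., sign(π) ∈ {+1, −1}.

+1

Orbit of 197 under x↦316x: [197, 169, 239, 64, 330, 8, 127]… (length divides ord_343(316)).
Decompose π into cycles: lengths [49, 49, 49, 49, 49, 49, 7, 7, 7, 7, 7, 7, 1, 1, 1, 1, 1, 1, 1] (19 cycles, including the fixed point 0).
Σ(ℓ_i−1) = 343−19 = 324; sign = (−1)^324 = +1.
The Jacobi symbol (316|343) = +1 (Zolotarev) agrees.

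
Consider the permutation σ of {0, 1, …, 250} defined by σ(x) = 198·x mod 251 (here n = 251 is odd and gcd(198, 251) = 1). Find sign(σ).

Trace 73: π^k(73) = [73, 147, 241, 28, 22, 89, 52] for k=0..6.
π_198 has 3 disjoint cycles with lengths [125, 125, 1] on {0,…,250}.
n − c = 251 − 3 = 248; sign = (−1)^248 = +1.
The Jacobi symbol (198|251) = +1 (Zolotarev) agrees.

+1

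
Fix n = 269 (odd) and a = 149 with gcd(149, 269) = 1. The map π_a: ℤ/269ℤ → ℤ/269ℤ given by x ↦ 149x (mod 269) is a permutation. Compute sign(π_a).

+1

Orbit of 23 under x↦149x: [23, 199, 61, 212, 115, 188, 36]… (length divides ord_269(149)).
Cycle lengths of π_149 on ℤ/269ℤ: [134, 134, 1]; 3 cycles in total.
sign(π) = (−1)^{n − #cycles} = (−1)^{269−3} = (−1)^266 = +1.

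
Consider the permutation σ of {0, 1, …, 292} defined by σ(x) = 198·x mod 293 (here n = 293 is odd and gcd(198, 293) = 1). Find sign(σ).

+1

Start at x=150: 150 → 107 → 90 → 240 → 54 → 144 → 91 → … (one orbit).
The orbit structure of x ↦ 198x mod 293: 3 orbits of sizes [146, 146, 1].
3 cycles on 293: each ℓ→(−1)^(ℓ−1), product (−1)^290 = +1.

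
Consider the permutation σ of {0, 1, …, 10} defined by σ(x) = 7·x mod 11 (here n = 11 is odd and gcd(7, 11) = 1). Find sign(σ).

Start at x=10: 10 → 4 → 6 → 9 → 8 → 1 → 7 → … (one orbit).
π_7 has 2 disjoint cycles with lengths [10, 1] on {0,…,10}.
n − c = 11 − 2 = 9; sign = (−1)^9 = -1.

-1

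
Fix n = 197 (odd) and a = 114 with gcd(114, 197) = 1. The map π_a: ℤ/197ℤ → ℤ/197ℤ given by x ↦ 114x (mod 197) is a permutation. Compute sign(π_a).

Trace 1: π^k(1) = [1, 114, 191, 104, 36, 164, 178] for k=0..6.
π_114 has 29 disjoint cycles with lengths [7, 7, 7, 7, 7, 7, 7, 7, 7, 7, 7, 7, 7, 7, 7, 7, 7, 7, 7, 7, 7, 7, 7, 7, 7, 7, 7, 7, 1] on {0,…,196}.
n − c = 197 − 29 = 168; sign = (−1)^168 = +1.
The Jacobi symbol (114|197) = +1 (Zolotarev) agrees.

+1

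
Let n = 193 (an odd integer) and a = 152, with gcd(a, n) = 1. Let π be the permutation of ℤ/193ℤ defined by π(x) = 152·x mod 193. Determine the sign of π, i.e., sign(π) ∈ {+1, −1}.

-1

Orbit of 52 under x↦152x: [52, 184, 176, 118, 180, 147, 149]… (length divides ord_193(152)).
Decompose π into cycles: lengths [192, 1] (2 cycles, including the fixed point 0).
n − c = 193 − 2 = 191; sign = (−1)^191 = -1.
The Jacobi symbol (152|193) = -1 (Zolotarev) agrees.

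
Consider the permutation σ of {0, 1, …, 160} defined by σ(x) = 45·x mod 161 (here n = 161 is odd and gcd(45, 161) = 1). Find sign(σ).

+1

Trace 116: π^k(116) = [116, 68, 1, 45, 93, 160] for k=0..5.
35 cycles of lengths [6, 6, 6, 6, 6, 6, 6, 6, 6, 6, 6, 6, 6, 6, 6, 6, 6, 6, 6, 6, 6, 6, 6, 2, 2, 2, 2, 2, 2, 2, 2, 2, 2, 2, 1].
n − c = 161 − 35 = 126; sign = (−1)^126 = +1.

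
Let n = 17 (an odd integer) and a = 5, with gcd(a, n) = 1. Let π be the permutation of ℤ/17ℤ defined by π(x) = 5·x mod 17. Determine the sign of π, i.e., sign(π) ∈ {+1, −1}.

-1

Start at x=4: 4 → 3 → 15 → 7 → 1 → 5 → 8 → … (one orbit).
The orbit structure of x ↦ 5x mod 17: 2 orbits of sizes [16, 1].
Σ(ℓ_i−1) = 17−2 = 15; sign = (−1)^15 = -1.
Zolotarev: (5|17) = -1, matching the cycle-count sign.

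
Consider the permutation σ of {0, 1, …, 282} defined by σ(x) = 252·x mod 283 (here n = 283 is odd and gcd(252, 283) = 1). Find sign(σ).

+1

Start at x=216: 216 → 96 → 137 → 281 → 62 → 59 → 152 → … (one orbit).
3 cycles of lengths [141, 141, 1].
sign(π) = (−1)^{n − #cycles} = (−1)^{283−3} = (−1)^280 = +1.
Zolotarev: (252|283) = +1, matching the cycle-count sign.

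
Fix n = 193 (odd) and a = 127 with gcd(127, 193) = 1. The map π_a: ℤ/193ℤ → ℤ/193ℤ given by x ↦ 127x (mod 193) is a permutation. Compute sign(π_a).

-1

Start at x=63: 63 → 88 → 175 → 30 → 143 → 19 → 97 → … (one orbit).
Cycle type of π: 192 + 1; total 2 cycles.
With 2 cycles on 193 points, sign = (−1)^{193−2} = -1.
Via Zolotarev, sign(π_{127}) = (127|193) = -1.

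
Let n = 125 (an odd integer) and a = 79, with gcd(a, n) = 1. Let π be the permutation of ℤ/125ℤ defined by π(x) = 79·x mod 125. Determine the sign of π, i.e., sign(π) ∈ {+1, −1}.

Trace 124: π^k(124) = [124, 46, 9, 86, 44, 101, 104] for k=0..6.
Cycle lengths of π_79 on ℤ/125ℤ: [50, 50, 10, 10, 2, 2, 1]; 7 cycles in total.
125 − 7 = 118 transpositions; sign(π) = (−1)^118 = +1.
The Jacobi symbol (79|125) = +1 (Zolotarev) agrees.

+1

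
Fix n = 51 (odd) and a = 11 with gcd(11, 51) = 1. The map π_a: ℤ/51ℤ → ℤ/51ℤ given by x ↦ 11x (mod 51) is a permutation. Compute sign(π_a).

+1

Start at x=25: 25 → 20 → 16 → 23 → 49 → 29 → 13 → … (one orbit).
Cycle lengths of π_11 on ℤ/51ℤ: [16, 16, 16, 2, 1]; 5 cycles in total.
n − c = 51 − 5 = 46; sign = (−1)^46 = +1.
Via Zolotarev, sign(π_{11}) = (11|51) = +1.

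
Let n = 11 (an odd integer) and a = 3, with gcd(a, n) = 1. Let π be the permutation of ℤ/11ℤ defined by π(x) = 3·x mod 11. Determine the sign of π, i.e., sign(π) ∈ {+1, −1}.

Start at x=4: 4 → 1 → 3 → 9 → 5 → 4 (one orbit).
Cycle lengths of π_3 on ℤ/11ℤ: [5, 5, 1]; 3 cycles in total.
11 − 3 = 8 transpositions; sign(π) = (−1)^8 = +1.
Zolotarev: (3|11) = +1, matching the cycle-count sign.

+1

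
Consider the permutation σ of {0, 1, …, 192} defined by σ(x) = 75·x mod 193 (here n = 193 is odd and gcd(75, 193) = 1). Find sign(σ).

Trace 137: π^k(137) = [137, 46, 169, 130, 100, 166, 98] for k=0..6.
Decompose π into cycles: lengths [96, 96, 1] (3 cycles, including the fixed point 0).
n − c = 193 − 3 = 190; sign = (−1)^190 = +1.

+1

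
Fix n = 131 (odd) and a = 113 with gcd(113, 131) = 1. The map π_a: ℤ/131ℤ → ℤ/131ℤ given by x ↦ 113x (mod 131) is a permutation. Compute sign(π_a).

Orbit of 112 under x↦113x: [112, 80, 1, 113, 62, 63, 45]… (length divides ord_131(113)).
The orbit structure of x ↦ 113x mod 131: 11 orbits of sizes [13, 13, 13, 13, 13, 13, 13, 13, 13, 13, 1].
11 cycles on 131: each ℓ→(−1)^(ℓ−1), product (−1)^120 = +1.

+1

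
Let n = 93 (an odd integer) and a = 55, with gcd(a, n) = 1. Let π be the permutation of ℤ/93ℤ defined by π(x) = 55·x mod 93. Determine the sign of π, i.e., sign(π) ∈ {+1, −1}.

-1

Orbit of 52 under x↦55x: [52, 70, 37, 82, 46, 19, 22]… (length divides ord_93(55)).
Cycle type of π: 30×3 + 1×3; total 6 cycles.
93 − 6 = 87 transpositions; sign(π) = (−1)^87 = -1.
Zolotarev: (55|93) = -1, matching the cycle-count sign.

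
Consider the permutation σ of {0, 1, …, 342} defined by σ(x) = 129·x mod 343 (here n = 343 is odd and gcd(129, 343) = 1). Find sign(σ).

Trace 275: π^k(275) = [275, 146, 312, 117, 1, 129, 177] for k=0..6.
Decompose π into cycles: lengths [42, 42, 42, 42, 42, 42, 42, 6, 6, 6, 6, 6, 6, 6, 6, 1] (16 cycles, including the fixed point 0).
n − c = 343 − 16 = 327; sign = (−1)^327 = -1.
Via Zolotarev, sign(π_{129}) = (129|343) = -1.

-1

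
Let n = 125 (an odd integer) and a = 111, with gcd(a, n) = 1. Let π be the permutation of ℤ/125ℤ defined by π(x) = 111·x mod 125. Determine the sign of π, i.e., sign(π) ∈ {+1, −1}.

+1

Trace 91: π^k(91) = [91, 101, 86, 46, 106, 16, 26] for k=0..6.
Cycle type of π: 25×4 + 5×4 + 1×5; total 13 cycles.
Σ(ℓ_i−1) = 125−13 = 112; sign = (−1)^112 = +1.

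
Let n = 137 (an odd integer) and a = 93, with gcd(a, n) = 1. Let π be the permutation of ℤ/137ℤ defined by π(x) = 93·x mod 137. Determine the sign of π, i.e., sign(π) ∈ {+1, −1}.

Orbit of 122 under x↦93x: [122, 112, 4, 98, 72, 120, 63]… (length divides ord_137(93)).
The orbit structure of x ↦ 93x mod 137: 3 orbits of sizes [68, 68, 1].
Σ(ℓ_i−1) = 137−3 = 134; sign = (−1)^134 = +1.

+1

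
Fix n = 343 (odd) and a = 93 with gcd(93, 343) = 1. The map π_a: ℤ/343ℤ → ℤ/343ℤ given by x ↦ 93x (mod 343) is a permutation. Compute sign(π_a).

+1

Start at x=316: 316 → 233 → 60 → 92 → 324 → 291 → 309 → … (one orbit).
The orbit structure of x ↦ 93x mod 343: 7 orbits of sizes [147, 147, 21, 21, 3, 3, 1].
343 − 7 = 336 transpositions; sign(π) = (−1)^336 = +1.
Check: (93/343) = +1 by Zolotarev.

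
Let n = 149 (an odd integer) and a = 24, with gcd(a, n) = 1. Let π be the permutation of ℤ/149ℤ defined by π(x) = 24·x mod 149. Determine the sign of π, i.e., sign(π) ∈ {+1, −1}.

+1

Start at x=124: 124 → 145 → 53 → 80 → 132 → 39 → 42 → … (one orbit).
The orbit structure of x ↦ 24x mod 149: 3 orbits of sizes [74, 74, 1].
n − c = 149 − 3 = 146; sign = (−1)^146 = +1.
Via Zolotarev, sign(π_{24}) = (24|149) = +1.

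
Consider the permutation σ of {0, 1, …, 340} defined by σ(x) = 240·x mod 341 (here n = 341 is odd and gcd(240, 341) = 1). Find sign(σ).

-1

Orbit of 159 under x↦240x: [159, 309, 163, 246, 47, 27, 1]… (length divides ord_341(240)).
Cycle lengths of π_240 on ℤ/341ℤ: [10, 10, 10, 10, 10, 10, 10, 10, 10, 10, 10, 10, 10, 10, 10, 10, 10, 10, 10, 10, 10, 10, 10, 10, 10, 10, 10, 10, 10, 10, 10, 10, 10, 5, 5, 1]; 36 cycles in total.
36 cycles on 341: each ℓ→(−1)^(ℓ−1), product (−1)^305 = -1.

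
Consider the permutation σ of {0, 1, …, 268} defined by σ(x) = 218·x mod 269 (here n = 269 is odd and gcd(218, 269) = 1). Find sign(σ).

+1

Orbit of 80 under x↦218x: [80, 224, 143, 239, 185, 249, 213]… (length divides ord_269(218)).
5 cycles of lengths [67, 67, 67, 67, 1].
5 cycles on 269: each ℓ→(−1)^(ℓ−1), product (−1)^264 = +1.
Via Zolotarev, sign(π_{218}) = (218|269) = +1.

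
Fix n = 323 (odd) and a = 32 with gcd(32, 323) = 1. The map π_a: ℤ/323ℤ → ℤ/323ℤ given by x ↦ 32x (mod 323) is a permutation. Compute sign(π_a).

-1

Start at x=298: 298 → 169 → 240 → 251 → 280 → 239 → 219 → … (one orbit).
Cycle lengths of π_32 on ℤ/323ℤ: [72, 72, 72, 72, 18, 8, 8, 1]; 8 cycles in total.
323 − 8 = 315 transpositions; sign(π) = (−1)^315 = -1.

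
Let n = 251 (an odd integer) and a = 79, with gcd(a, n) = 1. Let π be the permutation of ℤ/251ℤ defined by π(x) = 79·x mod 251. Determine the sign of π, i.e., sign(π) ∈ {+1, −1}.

Orbit of 83 under x↦79x: [83, 31, 190, 201, 66, 194, 15]… (length divides ord_251(79)).
Cycle type of π: 125×2 + 1; total 3 cycles.
n − c = 251 − 3 = 248; sign = (−1)^248 = +1.

+1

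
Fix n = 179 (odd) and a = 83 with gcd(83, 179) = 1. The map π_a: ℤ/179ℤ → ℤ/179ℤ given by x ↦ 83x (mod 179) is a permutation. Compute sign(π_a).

+1

Trace 158: π^k(158) = [158, 47, 142, 151, 3, 70, 82] for k=0..6.
3 cycles of lengths [89, 89, 1].
179 − 3 = 176 transpositions; sign(π) = (−1)^176 = +1.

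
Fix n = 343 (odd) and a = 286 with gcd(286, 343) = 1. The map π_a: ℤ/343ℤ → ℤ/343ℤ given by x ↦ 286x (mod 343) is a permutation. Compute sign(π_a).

-1

Orbit of 288 under x↦286x: [288, 48, 8, 230, 267, 216, 36]… (length divides ord_343(286)).
Cycle type of π: 98×3 + 14×3 + 2×3 + 1; total 10 cycles.
Σ(ℓ_i−1) = 343−10 = 333; sign = (−1)^333 = -1.
Via Zolotarev, sign(π_{286}) = (286|343) = -1.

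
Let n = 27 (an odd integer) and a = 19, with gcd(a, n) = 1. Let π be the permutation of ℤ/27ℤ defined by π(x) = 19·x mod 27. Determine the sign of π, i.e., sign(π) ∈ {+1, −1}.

+1

Trace 10: π^k(10) = [10, 1, 19] for k=0..2.
Decompose π into cycles: lengths [3, 3, 3, 3, 3, 3, 1, 1, 1, 1, 1, 1, 1, 1, 1] (15 cycles, including the fixed point 0).
n − c = 27 − 15 = 12; sign = (−1)^12 = +1.
(19|27)_J = +1 (Zolotarev's lemma cross-check).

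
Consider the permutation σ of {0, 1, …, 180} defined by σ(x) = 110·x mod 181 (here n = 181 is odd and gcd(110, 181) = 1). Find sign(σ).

Trace 25: π^k(25) = [25, 35, 49, 141, 125, 175, 64] for k=0..6.
Cycle type of π: 60×3 + 1; total 4 cycles.
sign(π) = (−1)^{n − #cycles} = (−1)^{181−4} = (−1)^177 = -1.

-1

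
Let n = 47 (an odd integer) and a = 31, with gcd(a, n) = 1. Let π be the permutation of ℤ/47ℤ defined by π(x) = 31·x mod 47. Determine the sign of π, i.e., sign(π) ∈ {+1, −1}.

-1

Start at x=27: 27 → 38 → 3 → 46 → 16 → 26 → 7 → … (one orbit).
Cycle lengths of π_31 on ℤ/47ℤ: [46, 1]; 2 cycles in total.
n − c = 47 − 2 = 45; sign = (−1)^45 = -1.
Check: (31/47) = -1 by Zolotarev.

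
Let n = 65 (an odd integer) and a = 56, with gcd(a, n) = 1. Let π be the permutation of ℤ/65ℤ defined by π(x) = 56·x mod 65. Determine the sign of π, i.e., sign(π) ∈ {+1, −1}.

Orbit of 51 under x↦56x: [51, 61, 36, 1, 56, 16]… (length divides ord_65(56)).
Cycle lengths of π_56 on ℤ/65ℤ: [6, 6, 6, 6, 6, 6, 6, 6, 6, 6, 1, 1, 1, 1, 1]; 15 cycles in total.
Σ(ℓ_i−1) = 65−15 = 50; sign = (−1)^50 = +1.
Zolotarev: (56|65) = +1, matching the cycle-count sign.

+1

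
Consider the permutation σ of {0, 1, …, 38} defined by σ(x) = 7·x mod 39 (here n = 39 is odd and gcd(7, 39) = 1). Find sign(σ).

Trace 28: π^k(28) = [28, 1, 7, 10, 31, 22, 37] for k=0..6.
The orbit structure of x ↦ 7x mod 39: 6 orbits of sizes [12, 12, 12, 1, 1, 1].
sign(π) = (−1)^{n − #cycles} = (−1)^{39−6} = (−1)^33 = -1.
Check: (7/39) = -1 by Zolotarev.

-1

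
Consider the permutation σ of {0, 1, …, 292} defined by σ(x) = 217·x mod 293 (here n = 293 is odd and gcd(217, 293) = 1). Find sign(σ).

-1

Start at x=149: 149 → 103 → 83 → 138 → 60 → 128 → 234 → … (one orbit).
2 cycles of lengths [292, 1].
Σ(ℓ_i−1) = 293−2 = 291; sign = (−1)^291 = -1.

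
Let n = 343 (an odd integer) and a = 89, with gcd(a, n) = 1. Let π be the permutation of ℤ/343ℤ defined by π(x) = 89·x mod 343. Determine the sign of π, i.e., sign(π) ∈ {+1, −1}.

Start at x=122: 122 → 225 → 131 → 340 → 76 → 247 → 31 → … (one orbit).
4 cycles of lengths [294, 42, 6, 1].
4 cycles on 343: each ℓ→(−1)^(ℓ−1), product (−1)^339 = -1.

-1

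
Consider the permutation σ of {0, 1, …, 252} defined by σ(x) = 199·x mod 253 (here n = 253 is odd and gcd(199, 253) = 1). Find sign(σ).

Trace 210: π^k(210) = [210, 45, 100, 166, 144, 67, 177] for k=0..6.
Cycle lengths of π_199 on ℤ/253ℤ: [22, 22, 22, 22, 22, 22, 22, 22, 22, 22, 22, 1, 1, 1, 1, 1, 1, 1, 1, 1, 1, 1]; 22 cycles in total.
n − c = 253 − 22 = 231; sign = (−1)^231 = -1.
(199|253)_J = -1 (Zolotarev's lemma cross-check).

-1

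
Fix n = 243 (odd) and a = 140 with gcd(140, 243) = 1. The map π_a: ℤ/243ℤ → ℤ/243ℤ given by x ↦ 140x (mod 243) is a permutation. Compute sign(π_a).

-1

Start at x=199: 199 → 158 → 7 → 8 → 148 → 65 → 109 → … (one orbit).
Decompose π into cycles: lengths [162, 54, 18, 6, 2, 1] (6 cycles, including the fixed point 0).
sign(π) = (−1)^{n − #cycles} = (−1)^{243−6} = (−1)^237 = -1.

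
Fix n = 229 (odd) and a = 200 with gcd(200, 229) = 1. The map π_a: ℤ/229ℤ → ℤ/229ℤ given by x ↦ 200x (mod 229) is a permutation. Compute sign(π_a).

Orbit of 153 under x↦200x: [153, 143, 204, 38, 43, 127, 210]… (length divides ord_229(200)).
The orbit structure of x ↦ 200x mod 229: 2 orbits of sizes [228, 1].
2 cycles on 229: each ℓ→(−1)^(ℓ−1), product (−1)^227 = -1.
(200|229)_J = -1 (Zolotarev's lemma cross-check).

-1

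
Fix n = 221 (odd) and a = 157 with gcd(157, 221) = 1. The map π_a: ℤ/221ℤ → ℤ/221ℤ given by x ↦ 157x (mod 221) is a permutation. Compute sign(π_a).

+1

Start at x=183: 183 → 1 → 157 → 118 → 183 (one orbit).
Decompose π into cycles: lengths [4, 4, 4, 4, 4, 4, 4, 4, 4, 4, 4, 4, 4, 4, 4, 4, 4, 4, 4, 4, 4, 4, 4, 4, 4, 4, 4, 4, 4, 4, 4, 4, 4, 4, 4, 4, 4, 4, 4, 4, 4, 4, 4, 4, 4, 4, 4, 4, 4, 4, 4, 4, 1, 1, 1, 1, 1, 1, 1, 1, 1, 1, 1, 1, 1] (65 cycles, including the fixed point 0).
n − c = 221 − 65 = 156; sign = (−1)^156 = +1.
(157|221)_J = +1 (Zolotarev's lemma cross-check).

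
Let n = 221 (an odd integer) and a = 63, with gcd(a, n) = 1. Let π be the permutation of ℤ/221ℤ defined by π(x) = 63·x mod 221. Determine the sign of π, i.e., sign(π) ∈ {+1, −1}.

+1

Orbit of 81 under x↦63x: [81, 20, 155, 41, 152, 73, 179]… (length divides ord_221(63)).
Cycle type of π: 48×4 + 16 + 12 + 1; total 7 cycles.
n − c = 221 − 7 = 214; sign = (−1)^214 = +1.
The Jacobi symbol (63|221) = +1 (Zolotarev) agrees.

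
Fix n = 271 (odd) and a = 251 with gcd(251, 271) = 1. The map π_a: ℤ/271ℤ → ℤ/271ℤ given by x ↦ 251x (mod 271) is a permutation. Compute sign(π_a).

-1

Start at x=237: 237 → 138 → 221 → 187 → 54 → 4 → 191 → … (one orbit).
Cycle lengths of π_251 on ℤ/271ℤ: [270, 1]; 2 cycles in total.
sign(π) = (−1)^{n − #cycles} = (−1)^{271−2} = (−1)^269 = -1.
Check: (251/271) = -1 by Zolotarev.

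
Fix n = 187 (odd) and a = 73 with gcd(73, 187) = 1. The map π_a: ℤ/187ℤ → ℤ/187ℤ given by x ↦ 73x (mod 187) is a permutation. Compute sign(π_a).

Start at x=74: 74 → 166 → 150 → 104 → 112 → 135 → 131 → … (one orbit).
Decompose π into cycles: lengths [80, 80, 16, 10, 1] (5 cycles, including the fixed point 0).
With 5 cycles on 187 points, sign = (−1)^{187−5} = +1.
The Jacobi symbol (73|187) = +1 (Zolotarev) agrees.

+1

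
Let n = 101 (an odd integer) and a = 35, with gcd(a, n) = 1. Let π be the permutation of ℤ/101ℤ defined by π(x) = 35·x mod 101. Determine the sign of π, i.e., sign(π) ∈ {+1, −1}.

Start at x=69: 69 → 92 → 89 → 85 → 46 → 95 → 93 → … (one orbit).
Cycle lengths of π_35 on ℤ/101ℤ: [100, 1]; 2 cycles in total.
With 2 cycles on 101 points, sign = (−1)^{101−2} = -1.
Zolotarev: (35|101) = -1, matching the cycle-count sign.

-1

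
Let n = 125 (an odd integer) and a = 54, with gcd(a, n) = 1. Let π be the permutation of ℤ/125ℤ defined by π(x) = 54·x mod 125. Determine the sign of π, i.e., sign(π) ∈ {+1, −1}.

Start at x=76: 76 → 104 → 116 → 14 → 6 → 74 → 121 → … (one orbit).
Cycle lengths of π_54 on ℤ/125ℤ: [50, 50, 10, 10, 2, 2, 1]; 7 cycles in total.
sign(π) = (−1)^{n − #cycles} = (−1)^{125−7} = (−1)^118 = +1.
(54|125)_J = +1 (Zolotarev's lemma cross-check).

+1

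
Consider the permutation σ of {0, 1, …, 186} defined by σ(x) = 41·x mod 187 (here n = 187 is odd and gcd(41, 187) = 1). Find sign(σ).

Trace 70: π^k(70) = [70, 65, 47, 57, 93, 73, 1] for k=0..6.
π_41 has 5 disjoint cycles with lengths [80, 80, 16, 10, 1] on {0,…,186}.
n − c = 187 − 5 = 182; sign = (−1)^182 = +1.

+1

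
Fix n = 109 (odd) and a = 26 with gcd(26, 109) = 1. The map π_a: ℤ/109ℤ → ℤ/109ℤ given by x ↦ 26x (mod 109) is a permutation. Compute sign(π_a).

+1

Trace 66: π^k(66) = [66, 81, 35, 38, 7, 73, 45] for k=0..6.
5 cycles of lengths [27, 27, 27, 27, 1].
With 5 cycles on 109 points, sign = (−1)^{109−5} = +1.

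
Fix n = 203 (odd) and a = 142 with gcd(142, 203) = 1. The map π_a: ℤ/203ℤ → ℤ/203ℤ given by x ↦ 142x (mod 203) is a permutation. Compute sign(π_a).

Trace 135: π^k(135) = [135, 88, 113, 9, 60, 197, 163] for k=0..6.
Cycle type of π: 84×2 + 28 + 3×2 + 1; total 6 cycles.
n − c = 203 − 6 = 197; sign = (−1)^197 = -1.
Zolotarev: (142|203) = -1, matching the cycle-count sign.

-1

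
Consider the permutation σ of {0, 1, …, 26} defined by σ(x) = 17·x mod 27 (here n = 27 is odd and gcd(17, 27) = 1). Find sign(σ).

Start at x=10: 10 → 8 → 1 → 17 → 19 → 26 → 10 (one orbit).
π_17 has 8 disjoint cycles with lengths [6, 6, 6, 2, 2, 2, 2, 1] on {0,…,26}.
With 8 cycles on 27 points, sign = (−1)^{27−8} = -1.
Check: (17/27) = -1 by Zolotarev.

-1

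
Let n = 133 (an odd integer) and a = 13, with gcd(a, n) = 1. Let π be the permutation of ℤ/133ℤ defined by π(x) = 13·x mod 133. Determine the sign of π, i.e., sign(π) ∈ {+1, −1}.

Trace 36: π^k(36) = [36, 69, 99, 90, 106, 48, 92] for k=0..6.
Cycle type of π: 18×7 + 2×3 + 1; total 11 cycles.
11 cycles on 133: each ℓ→(−1)^(ℓ−1), product (−1)^122 = +1.

+1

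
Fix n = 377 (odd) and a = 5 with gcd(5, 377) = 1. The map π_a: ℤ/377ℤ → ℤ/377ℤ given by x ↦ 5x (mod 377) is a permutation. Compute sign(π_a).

Trace 181: π^k(181) = [181, 151, 1, 5, 25, 125, 248] for k=0..6.
Cycle lengths of π_5 on ℤ/377ℤ: [28, 28, 28, 28, 28, 28, 28, 28, 28, 28, 28, 28, 14, 14, 4, 4, 4, 1]; 18 cycles in total.
sign(π) = (−1)^{n − #cycles} = (−1)^{377−18} = (−1)^359 = -1.
Check: (5/377) = -1 by Zolotarev.

-1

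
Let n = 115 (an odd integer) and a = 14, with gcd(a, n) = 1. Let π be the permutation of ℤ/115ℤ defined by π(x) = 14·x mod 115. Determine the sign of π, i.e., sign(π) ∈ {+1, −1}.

Start at x=19: 19 → 36 → 44 → 41 → 114 → 101 → 34 → … (one orbit).
The orbit structure of x ↦ 14x mod 115: 8 orbits of sizes [22, 22, 22, 22, 22, 2, 2, 1].
Σ(ℓ_i−1) = 115−8 = 107; sign = (−1)^107 = -1.
(14|115)_J = -1 (Zolotarev's lemma cross-check).

-1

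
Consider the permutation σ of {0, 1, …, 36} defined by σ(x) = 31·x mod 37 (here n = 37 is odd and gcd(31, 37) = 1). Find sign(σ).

-1

Trace 1: π^k(1) = [1, 31, 36, 6] for k=0..3.
π_31 has 10 disjoint cycles with lengths [4, 4, 4, 4, 4, 4, 4, 4, 4, 1] on {0,…,36}.
n − c = 37 − 10 = 27; sign = (−1)^27 = -1.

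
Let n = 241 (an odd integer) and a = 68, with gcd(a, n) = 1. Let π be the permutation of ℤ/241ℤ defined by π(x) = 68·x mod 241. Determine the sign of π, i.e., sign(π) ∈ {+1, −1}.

Start at x=217: 217 → 55 → 125 → 65 → 82 → 33 → 75 → … (one orbit).
π_68 has 2 disjoint cycles with lengths [240, 1] on {0,…,240}.
sign(π) = (−1)^{n − #cycles} = (−1)^{241−2} = (−1)^239 = -1.
Zolotarev: (68|241) = -1, matching the cycle-count sign.

-1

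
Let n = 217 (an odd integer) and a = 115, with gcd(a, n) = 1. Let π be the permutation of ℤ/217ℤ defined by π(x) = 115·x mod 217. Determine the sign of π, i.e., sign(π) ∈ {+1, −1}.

Trace 100: π^k(100) = [100, 216, 102, 12, 78, 73, 149] for k=0..6.
π_115 has 9 disjoint cycles with lengths [30, 30, 30, 30, 30, 30, 30, 6, 1] on {0,…,216}.
217 − 9 = 208 transpositions; sign(π) = (−1)^208 = +1.

+1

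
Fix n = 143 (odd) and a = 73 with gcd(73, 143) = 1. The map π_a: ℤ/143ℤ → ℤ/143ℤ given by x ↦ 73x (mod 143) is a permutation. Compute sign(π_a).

+1

Trace 14: π^k(14) = [14, 21, 103, 83, 53, 8, 12] for k=0..6.
Cycle lengths of π_73 on ℤ/143ℤ: [20, 20, 20, 20, 20, 20, 10, 4, 4, 4, 1]; 11 cycles in total.
sign(π) = (−1)^{n − #cycles} = (−1)^{143−11} = (−1)^132 = +1.
Via Zolotarev, sign(π_{73}) = (73|143) = +1.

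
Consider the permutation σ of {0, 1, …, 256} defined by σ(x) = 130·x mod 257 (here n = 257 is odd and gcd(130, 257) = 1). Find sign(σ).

Orbit of 140 under x↦130x: [140, 210, 58, 87, 2, 3, 133]… (length divides ord_257(130)).
Cycle type of π: 256 + 1; total 2 cycles.
With 2 cycles on 257 points, sign = (−1)^{257−2} = -1.

-1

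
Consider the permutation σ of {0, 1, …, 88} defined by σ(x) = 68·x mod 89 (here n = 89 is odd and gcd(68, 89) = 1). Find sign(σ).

Orbit of 73 under x↦68x: [73, 69, 64, 80, 11, 36, 45]… (length divides ord_89(68)).
Cycle type of π: 44×2 + 1; total 3 cycles.
Σ(ℓ_i−1) = 89−3 = 86; sign = (−1)^86 = +1.
Check: (68/89) = +1 by Zolotarev.

+1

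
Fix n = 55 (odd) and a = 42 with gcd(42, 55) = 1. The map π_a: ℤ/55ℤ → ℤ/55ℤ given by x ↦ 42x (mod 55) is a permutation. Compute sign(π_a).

-1

Trace 49: π^k(49) = [49, 23, 31, 37, 14, 38, 1] for k=0..6.
Cycle type of π: 20×2 + 5×2 + 4 + 1; total 6 cycles.
Σ(ℓ_i−1) = 55−6 = 49; sign = (−1)^49 = -1.
Zolotarev: (42|55) = -1, matching the cycle-count sign.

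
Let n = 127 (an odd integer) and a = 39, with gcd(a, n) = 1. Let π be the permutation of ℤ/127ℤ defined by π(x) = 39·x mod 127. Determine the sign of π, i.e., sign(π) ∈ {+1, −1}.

-1

Orbit of 11 under x↦39x: [11, 48, 94, 110, 99, 51, 84]… (length divides ord_127(39)).
π_39 has 2 disjoint cycles with lengths [126, 1] on {0,…,126}.
n − c = 127 − 2 = 125; sign = (−1)^125 = -1.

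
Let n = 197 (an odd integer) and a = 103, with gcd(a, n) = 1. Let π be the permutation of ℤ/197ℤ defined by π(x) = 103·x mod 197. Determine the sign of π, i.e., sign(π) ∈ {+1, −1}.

Orbit of 108 under x↦103x: [108, 92, 20, 90, 11, 148, 75]… (length divides ord_197(103)).
Cycle lengths of π_103 on ℤ/197ℤ: [196, 1]; 2 cycles in total.
2 cycles on 197: each ℓ→(−1)^(ℓ−1), product (−1)^195 = -1.

-1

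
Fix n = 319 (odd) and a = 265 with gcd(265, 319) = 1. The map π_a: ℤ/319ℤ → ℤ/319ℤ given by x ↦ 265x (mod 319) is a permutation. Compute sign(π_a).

Start at x=23: 23 → 34 → 78 → 254 → 1 → 265 → 45 → … (one orbit).
33 cycles of lengths [14, 14, 14, 14, 14, 14, 14, 14, 14, 14, 14, 14, 14, 14, 14, 14, 14, 14, 14, 14, 14, 14, 1, 1, 1, 1, 1, 1, 1, 1, 1, 1, 1].
sign(π) = (−1)^{n − #cycles} = (−1)^{319−33} = (−1)^286 = +1.
Via Zolotarev, sign(π_{265}) = (265|319) = +1.

+1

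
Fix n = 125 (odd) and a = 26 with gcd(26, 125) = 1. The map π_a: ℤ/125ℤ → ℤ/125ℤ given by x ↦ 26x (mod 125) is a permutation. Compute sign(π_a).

Orbit of 76 under x↦26x: [76, 101, 1, 26, 51]… (length divides ord_125(26)).
π_26 has 45 disjoint cycles with lengths [5, 5, 5, 5, 5, 5, 5, 5, 5, 5, 5, 5, 5, 5, 5, 5, 5, 5, 5, 5, 1, 1, 1, 1, 1, 1, 1, 1, 1, 1, 1, 1, 1, 1, 1, 1, 1, 1, 1, 1, 1, 1, 1, 1, 1] on {0,…,124}.
sign(π) = (−1)^{n − #cycles} = (−1)^{125−45} = (−1)^80 = +1.
(26|125)_J = +1 (Zolotarev's lemma cross-check).

+1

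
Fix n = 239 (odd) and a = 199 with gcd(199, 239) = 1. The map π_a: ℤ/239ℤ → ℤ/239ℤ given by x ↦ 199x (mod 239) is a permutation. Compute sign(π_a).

-1

Start at x=40: 40 → 73 → 187 → 168 → 211 → 164 → 132 → … (one orbit).
8 cycles of lengths [34, 34, 34, 34, 34, 34, 34, 1].
With 8 cycles on 239 points, sign = (−1)^{239−8} = -1.
The Jacobi symbol (199|239) = -1 (Zolotarev) agrees.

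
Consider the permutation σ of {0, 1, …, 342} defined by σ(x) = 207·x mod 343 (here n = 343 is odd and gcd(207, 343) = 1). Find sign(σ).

Trace 120: π^k(120) = [120, 144, 310, 29, 172, 275, 330] for k=0..6.
Decompose π into cycles: lengths [147, 147, 21, 21, 3, 3, 1] (7 cycles, including the fixed point 0).
Σ(ℓ_i−1) = 343−7 = 336; sign = (−1)^336 = +1.

+1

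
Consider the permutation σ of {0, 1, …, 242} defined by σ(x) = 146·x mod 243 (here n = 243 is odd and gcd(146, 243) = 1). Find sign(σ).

Orbit of 196 under x↦146x: [196, 185, 37, 56, 157, 80, 16]… (length divides ord_243(146)).
The orbit structure of x ↦ 146x mod 243: 6 orbits of sizes [162, 54, 18, 6, 2, 1].
sign(π) = (−1)^{n − #cycles} = (−1)^{243−6} = (−1)^237 = -1.
(146|243)_J = -1 (Zolotarev's lemma cross-check).

-1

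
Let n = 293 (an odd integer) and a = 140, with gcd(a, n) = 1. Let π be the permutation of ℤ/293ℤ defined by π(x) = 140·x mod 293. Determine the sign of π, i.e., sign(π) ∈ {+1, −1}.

+1

Orbit of 95 under x↦140x: [95, 115, 278, 244, 172, 54, 235]… (length divides ord_293(140)).
The orbit structure of x ↦ 140x mod 293: 5 orbits of sizes [73, 73, 73, 73, 1].
sign(π) = (−1)^{n − #cycles} = (−1)^{293−5} = (−1)^288 = +1.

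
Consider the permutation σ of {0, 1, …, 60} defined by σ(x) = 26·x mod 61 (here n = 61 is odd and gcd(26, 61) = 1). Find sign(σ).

-1

Start at x=35: 35 → 56 → 53 → 36 → 21 → 58 → 44 → … (one orbit).
Cycle lengths of π_26 on ℤ/61ℤ: [60, 1]; 2 cycles in total.
n − c = 61 − 2 = 59; sign = (−1)^59 = -1.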